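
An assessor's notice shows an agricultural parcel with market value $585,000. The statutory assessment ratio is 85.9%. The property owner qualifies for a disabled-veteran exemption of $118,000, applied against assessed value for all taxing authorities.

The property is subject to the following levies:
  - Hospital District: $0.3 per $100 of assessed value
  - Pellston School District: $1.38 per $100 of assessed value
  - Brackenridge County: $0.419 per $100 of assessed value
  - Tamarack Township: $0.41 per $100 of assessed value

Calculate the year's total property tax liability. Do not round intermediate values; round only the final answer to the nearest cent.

Assessed value = $585,000 × 0.859 = $502,515
Taxable value = $502,515 − $118,000 = $384,515
Hospital District: $384,515 × 0.003 = $1,153.545
Pellston School District: $384,515 × 0.0138 = $5,306.307
Brackenridge County: $384,515 × 0.00419 = $1,611.11785
Tamarack Township: $384,515 × 0.0041 = $1,576.5115
Total = $1,153.545 + $5,306.307 + $1,611.11785 + $1,576.5115 = $9,647.48135

$9,647.48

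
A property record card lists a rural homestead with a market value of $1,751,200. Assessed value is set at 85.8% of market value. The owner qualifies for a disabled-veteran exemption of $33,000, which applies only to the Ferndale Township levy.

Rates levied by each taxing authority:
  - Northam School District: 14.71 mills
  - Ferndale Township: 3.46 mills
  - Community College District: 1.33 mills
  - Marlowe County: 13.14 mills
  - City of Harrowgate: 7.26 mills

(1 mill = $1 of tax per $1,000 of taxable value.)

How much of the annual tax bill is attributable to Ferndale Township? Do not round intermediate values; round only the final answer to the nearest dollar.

Assessed value = $1,751,200 × 0.858 = $1,502,529.6
Ferndale Township taxable value = $1,502,529.6 − $33,000 = $1,469,529.6
Ferndale Township levy = $1,469,529.6 × 0.00346 = $5,084.572416

$5,085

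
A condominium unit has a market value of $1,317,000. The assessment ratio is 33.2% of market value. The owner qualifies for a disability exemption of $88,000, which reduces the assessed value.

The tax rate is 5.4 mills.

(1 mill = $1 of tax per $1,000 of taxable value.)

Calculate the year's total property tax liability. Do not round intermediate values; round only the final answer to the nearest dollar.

Assessed value = $1,317,000 × 0.332 = $437,244
Taxable value = $437,244 − $88,000 = $349,244
Tax = $349,244 × 0.0054 = $1,885.9176

$1,886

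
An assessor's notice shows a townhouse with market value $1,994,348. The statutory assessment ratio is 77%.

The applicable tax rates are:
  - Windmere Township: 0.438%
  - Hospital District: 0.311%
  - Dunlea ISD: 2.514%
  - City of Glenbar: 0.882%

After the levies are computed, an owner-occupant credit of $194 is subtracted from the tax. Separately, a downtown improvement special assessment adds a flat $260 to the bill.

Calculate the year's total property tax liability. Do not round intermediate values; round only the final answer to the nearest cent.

$63,718.61

Assessed value = $1,994,348 × 0.77 = $1,535,647.96
Windmere Township: $1,535,647.96 × 0.00438 = $6,726.1380648
Hospital District: $1,535,647.96 × 0.00311 = $4,775.8651556
Dunlea ISD: $1,535,647.96 × 0.02514 = $38,606.1897144
City of Glenbar: $1,535,647.96 × 0.00882 = $13,544.4150072
Levies subtotal = $63,652.607942
After credit = $63,652.607942 − $194 = $63,458.607942
Total = $63,458.607942 + $260 = $63,718.607942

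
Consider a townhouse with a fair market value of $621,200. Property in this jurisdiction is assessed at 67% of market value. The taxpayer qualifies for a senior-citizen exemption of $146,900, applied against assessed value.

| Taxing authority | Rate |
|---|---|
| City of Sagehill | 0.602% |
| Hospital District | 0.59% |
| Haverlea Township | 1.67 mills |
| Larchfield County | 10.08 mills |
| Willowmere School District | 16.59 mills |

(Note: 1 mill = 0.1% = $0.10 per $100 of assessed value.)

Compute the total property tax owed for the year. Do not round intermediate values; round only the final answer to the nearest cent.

$10,842.18

Assessed value = $621,200 × 0.67 = $416,204
Taxable value = $416,204 − $146,900 = $269,304
City of Sagehill: $269,304 × 0.00602 = $1,621.21008
Hospital District: $269,304 × 0.0059 = $1,588.8936
Haverlea Township: $269,304 × 0.00167 = $449.73768
Larchfield County: $269,304 × 0.01008 = $2,714.58432
Willowmere School District: $269,304 × 0.01659 = $4,467.75336
Total = $10,842.17904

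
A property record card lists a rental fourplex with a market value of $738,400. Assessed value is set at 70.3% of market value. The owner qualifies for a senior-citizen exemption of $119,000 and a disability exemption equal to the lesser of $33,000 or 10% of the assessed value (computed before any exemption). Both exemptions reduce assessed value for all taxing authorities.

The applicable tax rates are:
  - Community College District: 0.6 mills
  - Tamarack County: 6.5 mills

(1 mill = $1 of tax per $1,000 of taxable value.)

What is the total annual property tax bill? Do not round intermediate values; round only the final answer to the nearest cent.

$2,606.38

Assessed value = $738,400 × 0.703 = $519,095.2
Disability exemption = min($33,000, 10% × $519,095.2) = min($33,000, $51,909.52) = $33,000 (dollar cap binds)
Taxable value = $519,095.2 − $119,000 − $33,000 = $367,095.2
Community College District: $367,095.2 × 0.0006 = $220.25712
Tamarack County: $367,095.2 × 0.0065 = $2,386.1188
Total = $2,606.37592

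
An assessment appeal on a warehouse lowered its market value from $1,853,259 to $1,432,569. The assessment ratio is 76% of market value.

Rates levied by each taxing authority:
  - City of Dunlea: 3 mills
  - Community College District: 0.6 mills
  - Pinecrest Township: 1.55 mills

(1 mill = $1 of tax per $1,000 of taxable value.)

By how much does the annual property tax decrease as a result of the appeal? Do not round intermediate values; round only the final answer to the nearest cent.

$1,646.58

Old assessed value = $1,853,259 × 0.76 = $1,408,476.84
New assessed value = $1,432,569 × 0.76 = $1,088,752.44
Combined rate = 0.003 + 0.0006 + 0.00155 = 0.00515
Old tax = $1,408,476.84 × 0.00515 = $7,253.655726
New tax = $1,088,752.44 × 0.00515 = $5,607.075066
Reduction = $7,253.655726 − $5,607.075066 = $1,646.58066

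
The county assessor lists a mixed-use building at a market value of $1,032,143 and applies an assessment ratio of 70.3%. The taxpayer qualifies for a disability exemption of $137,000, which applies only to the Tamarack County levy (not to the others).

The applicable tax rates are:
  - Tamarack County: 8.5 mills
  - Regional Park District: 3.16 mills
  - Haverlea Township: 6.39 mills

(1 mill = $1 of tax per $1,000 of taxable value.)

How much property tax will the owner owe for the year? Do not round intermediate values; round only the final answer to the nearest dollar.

Assessed value = $1,032,143 × 0.703 = $725,596.529
Tamarack County: ($725,596.529 − $137,000) × 0.0085 = $588,596.529 × 0.0085 = $5,003.0704965
Regional Park District: $725,596.529 × 0.00316 = $2,292.88503164
Haverlea Township: $725,596.529 × 0.00639 = $4,636.56182031
Total = $11,932.51734845

$11,933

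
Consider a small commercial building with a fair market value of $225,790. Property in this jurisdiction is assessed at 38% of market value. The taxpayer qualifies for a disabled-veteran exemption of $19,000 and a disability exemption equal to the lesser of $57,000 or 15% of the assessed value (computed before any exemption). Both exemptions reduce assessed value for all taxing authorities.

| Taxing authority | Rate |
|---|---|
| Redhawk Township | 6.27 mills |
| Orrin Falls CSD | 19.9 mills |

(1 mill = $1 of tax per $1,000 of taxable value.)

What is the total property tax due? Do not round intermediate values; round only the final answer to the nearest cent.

$1,411.35

Assessed value = $225,790 × 0.38 = $85,800.2
Disability exemption = min($57,000, 15% × $85,800.2) = min($57,000, $12,870.03) = $12,870.03 (percentage binds)
Taxable value = $85,800.2 − $19,000 − $12,870.03 = $53,930.17
Redhawk Township: $53,930.17 × 0.00627 = $338.1421659
Orrin Falls CSD: $53,930.17 × 0.0199 = $1,073.210383
Total = $1,411.3525489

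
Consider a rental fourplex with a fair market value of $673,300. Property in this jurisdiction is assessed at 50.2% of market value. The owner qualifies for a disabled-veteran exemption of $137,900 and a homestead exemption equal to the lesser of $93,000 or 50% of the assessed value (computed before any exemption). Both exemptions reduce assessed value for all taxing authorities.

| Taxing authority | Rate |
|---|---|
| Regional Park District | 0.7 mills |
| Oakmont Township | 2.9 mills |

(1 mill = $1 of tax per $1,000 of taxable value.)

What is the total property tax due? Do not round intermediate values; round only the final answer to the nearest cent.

$385.55

Assessed value = $673,300 × 0.502 = $337,996.6
Homestead exemption = min($93,000, 50% × $337,996.6) = min($93,000, $168,998.3) = $93,000 (dollar cap binds)
Taxable value = $337,996.6 − $137,900 − $93,000 = $107,096.6
Regional Park District: $107,096.6 × 0.0007 = $74.96762
Oakmont Township: $107,096.6 × 0.0029 = $310.58014
Total = $385.54776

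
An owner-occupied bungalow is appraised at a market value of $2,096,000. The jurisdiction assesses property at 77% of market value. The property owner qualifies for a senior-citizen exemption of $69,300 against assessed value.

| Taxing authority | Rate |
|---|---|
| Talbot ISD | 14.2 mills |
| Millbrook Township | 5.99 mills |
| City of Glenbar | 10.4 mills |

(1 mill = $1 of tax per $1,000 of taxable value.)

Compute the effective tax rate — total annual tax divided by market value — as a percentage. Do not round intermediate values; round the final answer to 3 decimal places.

Assessed value = $2,096,000 × 0.77 = $1,613,920
Taxable value = $1,613,920 − $69,300 = $1,544,620
Talbot ISD: $1,544,620 × 0.0142 = $21,933.604
Millbrook Township: $1,544,620 × 0.00599 = $9,252.2738
City of Glenbar: $1,544,620 × 0.0104 = $16,064.048
Total tax = $47,249.9258
Effective rate = $47,249.9258 ÷ $2,096,000 = 2.254% of market value

2.254%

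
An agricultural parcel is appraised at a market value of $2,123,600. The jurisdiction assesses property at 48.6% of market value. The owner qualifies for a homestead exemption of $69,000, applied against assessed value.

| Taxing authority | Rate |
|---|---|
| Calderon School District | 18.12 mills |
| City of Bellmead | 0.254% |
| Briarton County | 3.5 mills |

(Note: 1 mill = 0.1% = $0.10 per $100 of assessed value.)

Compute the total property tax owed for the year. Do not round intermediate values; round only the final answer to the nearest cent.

Assessed value = $2,123,600 × 0.486 = $1,032,069.6
Taxable value = $1,032,069.6 − $69,000 = $963,069.6
Calderon School District: $963,069.6 × 0.01812 = $17,450.821152
City of Bellmead: $963,069.6 × 0.00254 = $2,446.196784
Briarton County: $963,069.6 × 0.0035 = $3,370.7436
Total = $23,267.761536

$23,267.76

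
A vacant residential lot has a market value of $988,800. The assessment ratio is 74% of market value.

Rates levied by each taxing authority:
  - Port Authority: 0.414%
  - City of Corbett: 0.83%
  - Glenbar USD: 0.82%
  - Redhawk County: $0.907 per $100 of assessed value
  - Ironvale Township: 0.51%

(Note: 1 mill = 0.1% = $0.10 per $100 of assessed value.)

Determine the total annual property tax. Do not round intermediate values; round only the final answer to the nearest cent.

Assessed value = $988,800 × 0.74 = $731,712
Port Authority: $731,712 × 0.00414 = $3,029.28768
City of Corbett: $731,712 × 0.0083 = $6,073.2096
Glenbar USD: $731,712 × 0.0082 = $6,000.0384
Redhawk County: $731,712 × 0.00907 = $6,636.62784
Ironvale Township: $731,712 × 0.0051 = $3,731.7312
Total = $25,470.89472

$25,470.89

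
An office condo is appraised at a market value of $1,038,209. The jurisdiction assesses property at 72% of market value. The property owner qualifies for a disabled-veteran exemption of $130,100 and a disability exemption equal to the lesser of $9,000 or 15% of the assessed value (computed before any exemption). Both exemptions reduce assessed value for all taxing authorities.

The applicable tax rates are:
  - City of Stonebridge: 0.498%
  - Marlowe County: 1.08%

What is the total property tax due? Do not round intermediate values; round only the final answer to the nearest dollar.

$9,601

Assessed value = $1,038,209 × 0.72 = $747,510.48
Disability exemption = min($9,000, 15% × $747,510.48) = min($9,000, $112,126.572) = $9,000 (dollar cap binds)
Taxable value = $747,510.48 − $130,100 − $9,000 = $608,410.48
City of Stonebridge: $608,410.48 × 0.00498 = $3,029.8841904
Marlowe County: $608,410.48 × 0.0108 = $6,570.833184
Total = $9,600.7173744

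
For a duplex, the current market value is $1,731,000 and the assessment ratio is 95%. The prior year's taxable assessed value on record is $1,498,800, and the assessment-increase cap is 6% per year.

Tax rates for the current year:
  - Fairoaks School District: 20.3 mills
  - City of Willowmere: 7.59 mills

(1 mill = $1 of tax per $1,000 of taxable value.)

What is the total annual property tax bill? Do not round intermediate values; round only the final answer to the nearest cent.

Uncapped assessed value = $1,731,000 × 0.95 = $1,644,450
Cap limit = $1,498,800 × 1.06 = $1,588,728
Taxable assessed value = min($1,644,450, $1,588,728) = $1,588,728 (cap binds)
Fairoaks School District: $1,588,728 × 0.0203 = $32,251.1784
City of Willowmere: $1,588,728 × 0.00759 = $12,058.44552
Total = $44,309.62392

$44,309.62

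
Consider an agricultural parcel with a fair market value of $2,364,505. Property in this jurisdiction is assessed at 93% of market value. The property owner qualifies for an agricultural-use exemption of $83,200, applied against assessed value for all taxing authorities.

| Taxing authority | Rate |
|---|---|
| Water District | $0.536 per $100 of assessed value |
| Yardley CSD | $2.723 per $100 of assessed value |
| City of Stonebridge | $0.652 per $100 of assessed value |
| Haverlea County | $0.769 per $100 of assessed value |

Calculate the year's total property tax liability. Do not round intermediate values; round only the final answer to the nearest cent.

Assessed value = $2,364,505 × 0.93 = $2,198,989.65
Taxable value = $2,198,989.65 − $83,200 = $2,115,789.65
Water District: $2,115,789.65 × 0.00536 = $11,340.632524
Yardley CSD: $2,115,789.65 × 0.02723 = $57,612.9521695
City of Stonebridge: $2,115,789.65 × 0.00652 = $13,794.948518
Haverlea County: $2,115,789.65 × 0.00769 = $16,270.4224085
Total = $11,340.632524 + $57,612.9521695 + $13,794.948518 + $16,270.4224085 = $99,018.95562

$99,018.96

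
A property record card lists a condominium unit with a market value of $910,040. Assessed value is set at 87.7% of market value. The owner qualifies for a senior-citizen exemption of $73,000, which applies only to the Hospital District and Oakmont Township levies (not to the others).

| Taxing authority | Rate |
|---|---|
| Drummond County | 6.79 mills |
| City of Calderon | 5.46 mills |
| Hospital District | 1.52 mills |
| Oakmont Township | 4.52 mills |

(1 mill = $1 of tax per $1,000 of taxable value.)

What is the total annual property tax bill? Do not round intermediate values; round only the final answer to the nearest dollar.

$14,156

Assessed value = $910,040 × 0.877 = $798,105.08
Drummond County: $798,105.08 × 0.00679 = $5,419.1334932
City of Calderon: $798,105.08 × 0.00546 = $4,357.6537368
Hospital District: ($798,105.08 − $73,000) × 0.00152 = $725,105.08 × 0.00152 = $1,102.1597216
Oakmont Township: ($798,105.08 − $73,000) × 0.00452 = $725,105.08 × 0.00452 = $3,277.4749616
Total = $14,156.4219132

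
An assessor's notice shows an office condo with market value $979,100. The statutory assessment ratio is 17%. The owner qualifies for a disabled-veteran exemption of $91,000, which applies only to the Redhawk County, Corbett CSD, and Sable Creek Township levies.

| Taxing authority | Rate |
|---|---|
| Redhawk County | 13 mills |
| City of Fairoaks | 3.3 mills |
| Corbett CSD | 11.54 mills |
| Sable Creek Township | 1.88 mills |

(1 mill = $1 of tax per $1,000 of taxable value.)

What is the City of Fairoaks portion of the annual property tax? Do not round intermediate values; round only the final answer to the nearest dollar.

Assessed value = $979,100 × 0.17 = $166,447
City of Fairoaks taxable value = $166,447 (exemption does not apply)
City of Fairoaks levy = $166,447 × 0.0033 = $549.2751

$549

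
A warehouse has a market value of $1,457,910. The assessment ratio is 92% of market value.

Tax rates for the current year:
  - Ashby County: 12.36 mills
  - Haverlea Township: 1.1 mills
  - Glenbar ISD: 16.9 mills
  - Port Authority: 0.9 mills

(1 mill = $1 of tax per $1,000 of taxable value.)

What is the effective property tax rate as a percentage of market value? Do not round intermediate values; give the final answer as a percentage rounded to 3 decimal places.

Assessed value = $1,457,910 × 0.92 = $1,341,277.2
Ashby County: $1,341,277.2 × 0.01236 = $16,578.186192
Haverlea Township: $1,341,277.2 × 0.0011 = $1,475.40492
Glenbar ISD: $1,341,277.2 × 0.0169 = $22,667.58468
Port Authority: $1,341,277.2 × 0.0009 = $1,207.14948
Total tax = $41,928.325272
Effective rate = $41,928.325272 ÷ $1,457,910 = 2.876% of market value

2.876%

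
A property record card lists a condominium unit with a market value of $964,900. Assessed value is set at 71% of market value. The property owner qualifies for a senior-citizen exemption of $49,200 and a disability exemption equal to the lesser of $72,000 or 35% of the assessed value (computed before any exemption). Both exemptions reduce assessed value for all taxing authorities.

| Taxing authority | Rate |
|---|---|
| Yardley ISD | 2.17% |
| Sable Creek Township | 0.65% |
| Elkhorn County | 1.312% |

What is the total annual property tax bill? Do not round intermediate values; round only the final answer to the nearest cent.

Assessed value = $964,900 × 0.71 = $685,079
Disability exemption = min($72,000, 35% × $685,079) = min($72,000, $239,777.65) = $72,000 (dollar cap binds)
Taxable value = $685,079 − $49,200 − $72,000 = $563,879
Yardley ISD: $563,879 × 0.0217 = $12,236.1743
Sable Creek Township: $563,879 × 0.0065 = $3,665.2135
Elkhorn County: $563,879 × 0.01312 = $7,398.09248
Total = $23,299.48028

$23,299.48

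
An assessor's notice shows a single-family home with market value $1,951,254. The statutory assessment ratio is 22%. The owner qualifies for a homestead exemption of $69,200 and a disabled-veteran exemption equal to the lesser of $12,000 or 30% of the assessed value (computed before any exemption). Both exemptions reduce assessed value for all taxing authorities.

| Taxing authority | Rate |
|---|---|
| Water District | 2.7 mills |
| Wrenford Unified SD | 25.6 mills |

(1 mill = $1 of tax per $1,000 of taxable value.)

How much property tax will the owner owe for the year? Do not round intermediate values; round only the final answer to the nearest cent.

Assessed value = $1,951,254 × 0.22 = $429,275.88
Disabled-veteran exemption = min($12,000, 30% × $429,275.88) = min($12,000, $128,782.764) = $12,000 (dollar cap binds)
Taxable value = $429,275.88 − $69,200 − $12,000 = $348,075.88
Water District: $348,075.88 × 0.0027 = $939.804876
Wrenford Unified SD: $348,075.88 × 0.0256 = $8,910.742528
Total = $9,850.547404

$9,850.55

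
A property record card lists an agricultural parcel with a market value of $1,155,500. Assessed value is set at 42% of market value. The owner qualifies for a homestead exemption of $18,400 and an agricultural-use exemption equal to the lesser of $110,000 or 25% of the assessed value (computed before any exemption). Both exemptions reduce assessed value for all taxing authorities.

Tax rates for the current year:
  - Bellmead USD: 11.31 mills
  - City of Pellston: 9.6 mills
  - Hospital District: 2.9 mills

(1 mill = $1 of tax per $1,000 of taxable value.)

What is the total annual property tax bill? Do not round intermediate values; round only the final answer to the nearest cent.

$8,498.03

Assessed value = $1,155,500 × 0.42 = $485,310
Agricultural-use exemption = min($110,000, 25% × $485,310) = min($110,000, $121,327.5) = $110,000 (dollar cap binds)
Taxable value = $485,310 − $18,400 − $110,000 = $356,910
Bellmead USD: $356,910 × 0.01131 = $4,036.6521
City of Pellston: $356,910 × 0.0096 = $3,426.336
Hospital District: $356,910 × 0.0029 = $1,035.039
Total = $8,498.0271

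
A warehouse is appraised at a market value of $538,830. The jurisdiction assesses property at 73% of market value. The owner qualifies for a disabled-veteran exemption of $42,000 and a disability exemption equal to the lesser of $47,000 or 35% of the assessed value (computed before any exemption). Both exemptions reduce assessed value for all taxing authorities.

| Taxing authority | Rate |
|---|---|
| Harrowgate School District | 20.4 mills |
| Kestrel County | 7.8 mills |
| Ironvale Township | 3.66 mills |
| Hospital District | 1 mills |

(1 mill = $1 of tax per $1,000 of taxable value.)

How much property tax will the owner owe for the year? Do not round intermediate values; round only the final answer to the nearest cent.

Assessed value = $538,830 × 0.73 = $393,345.9
Disability exemption = min($47,000, 35% × $393,345.9) = min($47,000, $137,671.065) = $47,000 (dollar cap binds)
Taxable value = $393,345.9 − $42,000 − $47,000 = $304,345.9
Harrowgate School District: $304,345.9 × 0.0204 = $6,208.65636
Kestrel County: $304,345.9 × 0.0078 = $2,373.89802
Ironvale Township: $304,345.9 × 0.00366 = $1,113.905994
Hospital District: $304,345.9 × 0.001 = $304.3459
Total = $10,000.806274

$10,000.81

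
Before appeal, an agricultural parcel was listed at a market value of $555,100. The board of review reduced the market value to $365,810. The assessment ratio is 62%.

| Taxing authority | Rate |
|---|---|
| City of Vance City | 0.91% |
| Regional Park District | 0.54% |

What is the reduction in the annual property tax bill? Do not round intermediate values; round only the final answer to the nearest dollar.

Old assessed value = $555,100 × 0.62 = $344,162
New assessed value = $365,810 × 0.62 = $226,802.2
Combined rate = 0.0091 + 0.0054 = 0.0145
Old tax = $344,162 × 0.0145 = $4,990.349
New tax = $226,802.2 × 0.0145 = $3,288.6319
Reduction = $4,990.349 − $3,288.6319 = $1,701.7171

$1,702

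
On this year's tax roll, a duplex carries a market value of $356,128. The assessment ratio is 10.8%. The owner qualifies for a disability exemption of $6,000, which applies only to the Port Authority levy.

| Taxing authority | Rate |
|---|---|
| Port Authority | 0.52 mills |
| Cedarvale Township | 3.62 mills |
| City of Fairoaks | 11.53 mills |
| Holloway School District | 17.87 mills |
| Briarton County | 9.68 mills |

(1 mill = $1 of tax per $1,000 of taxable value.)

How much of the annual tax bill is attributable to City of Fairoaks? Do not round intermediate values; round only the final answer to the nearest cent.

Assessed value = $356,128 × 0.108 = $38,461.824
City of Fairoaks taxable value = $38,461.824 (exemption does not apply)
City of Fairoaks levy = $38,461.824 × 0.01153 = $443.46483072

$443.46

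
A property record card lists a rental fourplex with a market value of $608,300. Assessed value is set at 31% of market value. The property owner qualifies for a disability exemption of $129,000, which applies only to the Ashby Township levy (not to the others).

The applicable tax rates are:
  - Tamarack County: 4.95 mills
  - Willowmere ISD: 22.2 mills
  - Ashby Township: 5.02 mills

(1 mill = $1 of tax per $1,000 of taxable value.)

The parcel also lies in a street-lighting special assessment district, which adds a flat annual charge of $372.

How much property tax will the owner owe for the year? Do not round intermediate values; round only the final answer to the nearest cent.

Assessed value = $608,300 × 0.31 = $188,573
Tamarack County: $188,573 × 0.00495 = $933.43635
Willowmere ISD: $188,573 × 0.0222 = $4,186.3206
Ashby Township: ($188,573 − $129,000) × 0.00502 = $59,573 × 0.00502 = $299.05646
Levies subtotal = $5,418.81341
Total = $5,418.81341 + $372 = $5,790.81341

$5,790.81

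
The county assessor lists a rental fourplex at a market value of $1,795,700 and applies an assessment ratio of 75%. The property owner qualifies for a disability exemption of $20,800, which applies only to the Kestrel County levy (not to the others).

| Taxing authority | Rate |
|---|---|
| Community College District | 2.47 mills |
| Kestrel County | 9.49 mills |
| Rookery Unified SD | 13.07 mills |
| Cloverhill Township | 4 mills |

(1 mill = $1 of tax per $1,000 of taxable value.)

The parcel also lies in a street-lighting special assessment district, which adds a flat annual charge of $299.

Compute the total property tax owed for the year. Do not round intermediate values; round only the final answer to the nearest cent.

Assessed value = $1,795,700 × 0.75 = $1,346,775
Community College District: $1,346,775 × 0.00247 = $3,326.53425
Kestrel County: ($1,346,775 − $20,800) × 0.00949 = $1,325,975 × 0.00949 = $12,583.50275
Rookery Unified SD: $1,346,775 × 0.01307 = $17,602.34925
Cloverhill Township: $1,346,775 × 0.004 = $5,387.1
Levies subtotal = $38,899.48625
Total = $38,899.48625 + $299 = $39,198.48625

$39,198.49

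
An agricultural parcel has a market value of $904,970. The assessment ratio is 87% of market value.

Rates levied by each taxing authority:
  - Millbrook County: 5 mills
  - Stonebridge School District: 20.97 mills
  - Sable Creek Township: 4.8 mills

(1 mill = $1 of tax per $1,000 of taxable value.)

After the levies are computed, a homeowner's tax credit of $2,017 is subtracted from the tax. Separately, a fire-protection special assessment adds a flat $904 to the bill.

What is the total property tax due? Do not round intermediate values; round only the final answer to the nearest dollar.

Assessed value = $904,970 × 0.87 = $787,323.9
Millbrook County: $787,323.9 × 0.005 = $3,936.6195
Stonebridge School District: $787,323.9 × 0.02097 = $16,510.182183
Sable Creek Township: $787,323.9 × 0.0048 = $3,779.15472
Levies subtotal = $24,225.956403
After credit = $24,225.956403 − $2,017 = $22,208.956403
Total = $22,208.956403 + $904 = $23,112.956403

$23,113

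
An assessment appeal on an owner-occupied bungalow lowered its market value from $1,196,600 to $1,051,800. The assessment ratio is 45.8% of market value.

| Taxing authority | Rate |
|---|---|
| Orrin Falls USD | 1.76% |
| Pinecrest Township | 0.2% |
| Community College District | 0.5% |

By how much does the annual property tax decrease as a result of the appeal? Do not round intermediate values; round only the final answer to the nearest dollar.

$1,631

Old assessed value = $1,196,600 × 0.458 = $548,042.8
New assessed value = $1,051,800 × 0.458 = $481,724.4
Combined rate = 0.0176 + 0.002 + 0.005 = 0.0246
Old tax = $548,042.8 × 0.0246 = $13,481.85288
New tax = $481,724.4 × 0.0246 = $11,850.42024
Reduction = $13,481.85288 − $11,850.42024 = $1,631.43264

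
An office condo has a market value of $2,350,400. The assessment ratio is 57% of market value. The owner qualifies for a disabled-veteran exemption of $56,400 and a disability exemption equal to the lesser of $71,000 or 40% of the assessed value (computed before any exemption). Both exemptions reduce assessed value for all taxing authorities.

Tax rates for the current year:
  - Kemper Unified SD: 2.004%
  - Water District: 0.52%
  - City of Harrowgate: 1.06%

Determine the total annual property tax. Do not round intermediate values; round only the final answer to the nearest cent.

Assessed value = $2,350,400 × 0.57 = $1,339,728
Disability exemption = min($71,000, 40% × $1,339,728) = min($71,000, $535,891.2) = $71,000 (dollar cap binds)
Taxable value = $1,339,728 − $56,400 − $71,000 = $1,212,328
Kemper Unified SD: $1,212,328 × 0.02004 = $24,295.05312
Water District: $1,212,328 × 0.0052 = $6,304.1056
City of Harrowgate: $1,212,328 × 0.0106 = $12,850.6768
Total = $43,449.83552

$43,449.84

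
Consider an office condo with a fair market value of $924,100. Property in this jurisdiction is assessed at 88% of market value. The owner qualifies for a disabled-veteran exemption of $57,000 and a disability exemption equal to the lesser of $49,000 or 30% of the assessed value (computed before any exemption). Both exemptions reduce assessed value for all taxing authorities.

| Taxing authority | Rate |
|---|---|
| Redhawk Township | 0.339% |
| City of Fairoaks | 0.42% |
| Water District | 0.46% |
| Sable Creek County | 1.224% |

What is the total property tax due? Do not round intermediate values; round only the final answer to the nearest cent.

Assessed value = $924,100 × 0.88 = $813,208
Disability exemption = min($49,000, 30% × $813,208) = min($49,000, $243,962.4) = $49,000 (dollar cap binds)
Taxable value = $813,208 − $57,000 − $49,000 = $707,208
Redhawk Township: $707,208 × 0.00339 = $2,397.43512
City of Fairoaks: $707,208 × 0.0042 = $2,970.2736
Water District: $707,208 × 0.0046 = $3,253.1568
Sable Creek County: $707,208 × 0.01224 = $8,656.22592
Total = $17,277.09144

$17,277.09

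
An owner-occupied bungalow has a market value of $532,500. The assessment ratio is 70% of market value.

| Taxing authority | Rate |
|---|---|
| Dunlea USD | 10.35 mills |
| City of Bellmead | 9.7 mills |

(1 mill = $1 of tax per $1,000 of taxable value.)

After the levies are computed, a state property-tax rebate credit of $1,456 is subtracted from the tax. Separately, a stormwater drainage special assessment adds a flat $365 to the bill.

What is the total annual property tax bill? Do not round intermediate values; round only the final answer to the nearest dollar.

$6,383

Assessed value = $532,500 × 0.7 = $372,750
Dunlea USD: $372,750 × 0.01035 = $3,857.9625
City of Bellmead: $372,750 × 0.0097 = $3,615.675
Levies subtotal = $7,473.6375
After credit = $7,473.6375 − $1,456 = $6,017.6375
Total = $6,017.6375 + $365 = $6,382.6375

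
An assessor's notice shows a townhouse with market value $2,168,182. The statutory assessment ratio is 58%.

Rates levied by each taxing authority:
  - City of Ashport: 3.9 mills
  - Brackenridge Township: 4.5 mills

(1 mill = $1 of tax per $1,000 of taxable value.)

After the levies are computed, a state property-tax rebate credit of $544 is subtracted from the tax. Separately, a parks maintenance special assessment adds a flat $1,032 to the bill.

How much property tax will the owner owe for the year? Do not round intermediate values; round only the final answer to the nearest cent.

$11,051.38

Assessed value = $2,168,182 × 0.58 = $1,257,545.56
City of Ashport: $1,257,545.56 × 0.0039 = $4,904.427684
Brackenridge Township: $1,257,545.56 × 0.0045 = $5,658.95502
Levies subtotal = $10,563.382704
After credit = $10,563.382704 − $544 = $10,019.382704
Total = $10,019.382704 + $1,032 = $11,051.382704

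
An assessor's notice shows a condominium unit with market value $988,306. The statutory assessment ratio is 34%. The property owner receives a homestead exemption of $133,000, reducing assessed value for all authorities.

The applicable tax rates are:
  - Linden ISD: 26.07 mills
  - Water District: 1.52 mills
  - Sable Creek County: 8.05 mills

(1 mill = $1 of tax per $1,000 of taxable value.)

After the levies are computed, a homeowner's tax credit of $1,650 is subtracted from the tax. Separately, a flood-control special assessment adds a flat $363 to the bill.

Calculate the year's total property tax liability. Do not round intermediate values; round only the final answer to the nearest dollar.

Assessed value = $988,306 × 0.34 = $336,024.04
Taxable value = $336,024.04 − $133,000 = $203,024.04
Linden ISD: $203,024.04 × 0.02607 = $5,292.8367228
Water District: $203,024.04 × 0.00152 = $308.5965408
Sable Creek County: $203,024.04 × 0.00805 = $1,634.343522
Levies subtotal = $7,235.7767856
After credit = $7,235.7767856 − $1,650 = $5,585.7767856
Total = $5,585.7767856 + $363 = $5,948.7767856

$5,949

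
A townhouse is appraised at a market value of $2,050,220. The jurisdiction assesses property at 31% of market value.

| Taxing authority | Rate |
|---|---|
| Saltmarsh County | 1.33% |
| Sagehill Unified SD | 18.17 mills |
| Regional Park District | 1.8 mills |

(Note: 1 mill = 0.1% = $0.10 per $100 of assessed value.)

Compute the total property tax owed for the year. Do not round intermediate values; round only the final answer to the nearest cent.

Assessed value = $2,050,220 × 0.31 = $635,568.2
Saltmarsh County: $635,568.2 × 0.0133 = $8,453.05706
Sagehill Unified SD: $635,568.2 × 0.01817 = $11,548.274194
Regional Park District: $635,568.2 × 0.0018 = $1,144.02276
Total = $21,145.354014

$21,145.35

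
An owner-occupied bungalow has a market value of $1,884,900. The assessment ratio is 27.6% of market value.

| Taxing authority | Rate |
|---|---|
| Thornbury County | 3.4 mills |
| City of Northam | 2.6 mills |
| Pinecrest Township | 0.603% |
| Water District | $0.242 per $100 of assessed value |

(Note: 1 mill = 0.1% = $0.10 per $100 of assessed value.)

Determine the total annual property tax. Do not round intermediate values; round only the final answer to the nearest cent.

Assessed value = $1,884,900 × 0.276 = $520,232.4
Thornbury County: $520,232.4 × 0.0034 = $1,768.79016
City of Northam: $520,232.4 × 0.0026 = $1,352.60424
Pinecrest Township: $520,232.4 × 0.00603 = $3,137.001372
Water District: $520,232.4 × 0.00242 = $1,258.962408
Total = $7,517.35818

$7,517.36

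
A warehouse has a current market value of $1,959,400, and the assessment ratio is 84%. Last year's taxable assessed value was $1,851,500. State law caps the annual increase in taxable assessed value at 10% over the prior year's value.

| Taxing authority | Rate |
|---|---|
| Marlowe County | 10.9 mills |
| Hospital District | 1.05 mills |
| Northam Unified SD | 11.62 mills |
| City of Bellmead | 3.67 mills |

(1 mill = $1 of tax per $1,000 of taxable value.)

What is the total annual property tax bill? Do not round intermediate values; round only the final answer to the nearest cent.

$44,834.21

Uncapped assessed value = $1,959,400 × 0.84 = $1,645,896
Cap limit = $1,851,500 × 1.1 = $2,036,650
Taxable assessed value = min($1,645,896, $2,036,650) = $1,645,896 (cap does not bind)
Marlowe County: $1,645,896 × 0.0109 = $17,940.2664
Hospital District: $1,645,896 × 0.00105 = $1,728.1908
Northam Unified SD: $1,645,896 × 0.01162 = $19,125.31152
City of Bellmead: $1,645,896 × 0.00367 = $6,040.43832
Total = $44,834.20704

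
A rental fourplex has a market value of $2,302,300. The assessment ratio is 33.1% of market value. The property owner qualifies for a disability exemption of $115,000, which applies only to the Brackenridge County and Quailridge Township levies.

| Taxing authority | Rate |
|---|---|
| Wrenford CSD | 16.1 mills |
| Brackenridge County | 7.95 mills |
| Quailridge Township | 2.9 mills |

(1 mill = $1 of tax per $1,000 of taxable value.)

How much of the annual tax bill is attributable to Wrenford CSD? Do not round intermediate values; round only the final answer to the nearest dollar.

$12,269

Assessed value = $2,302,300 × 0.331 = $762,061.3
Wrenford CSD taxable value = $762,061.3 (exemption does not apply)
Wrenford CSD levy = $762,061.3 × 0.0161 = $12,269.18693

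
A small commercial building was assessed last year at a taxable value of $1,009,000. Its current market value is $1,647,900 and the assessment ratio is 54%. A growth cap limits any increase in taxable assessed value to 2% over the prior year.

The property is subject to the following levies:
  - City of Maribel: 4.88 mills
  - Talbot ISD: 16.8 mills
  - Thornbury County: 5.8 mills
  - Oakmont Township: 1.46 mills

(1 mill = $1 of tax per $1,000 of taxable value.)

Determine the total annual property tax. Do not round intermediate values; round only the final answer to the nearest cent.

Uncapped assessed value = $1,647,900 × 0.54 = $889,866
Cap limit = $1,009,000 × 1.02 = $1,029,180
Taxable assessed value = min($889,866, $1,029,180) = $889,866 (cap does not bind)
City of Maribel: $889,866 × 0.00488 = $4,342.54608
Talbot ISD: $889,866 × 0.0168 = $14,949.7488
Thornbury County: $889,866 × 0.0058 = $5,161.2228
Oakmont Township: $889,866 × 0.00146 = $1,299.20436
Total = $25,752.72204

$25,752.72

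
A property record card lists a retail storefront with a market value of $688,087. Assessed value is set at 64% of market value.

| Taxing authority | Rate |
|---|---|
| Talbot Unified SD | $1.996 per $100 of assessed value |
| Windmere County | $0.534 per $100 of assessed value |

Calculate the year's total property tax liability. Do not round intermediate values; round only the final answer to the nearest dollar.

$11,142

Assessed value = $688,087 × 0.64 = $440,375.68
Talbot Unified SD: $440,375.68 × 0.01996 = $8,789.8985728
Windmere County: $440,375.68 × 0.00534 = $2,351.6061312
Total = $8,789.8985728 + $2,351.6061312 = $11,141.504704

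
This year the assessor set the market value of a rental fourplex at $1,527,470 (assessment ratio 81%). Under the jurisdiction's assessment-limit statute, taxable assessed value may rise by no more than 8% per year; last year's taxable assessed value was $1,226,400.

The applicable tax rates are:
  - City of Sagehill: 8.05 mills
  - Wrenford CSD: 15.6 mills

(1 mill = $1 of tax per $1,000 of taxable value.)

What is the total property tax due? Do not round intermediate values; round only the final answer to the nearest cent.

Uncapped assessed value = $1,527,470 × 0.81 = $1,237,250.7
Cap limit = $1,226,400 × 1.08 = $1,324,512
Taxable assessed value = min($1,237,250.7, $1,324,512) = $1,237,250.7 (cap does not bind)
City of Sagehill: $1,237,250.7 × 0.00805 = $9,959.868135
Wrenford CSD: $1,237,250.7 × 0.0156 = $19,301.11092
Total = $29,260.979055

$29,260.98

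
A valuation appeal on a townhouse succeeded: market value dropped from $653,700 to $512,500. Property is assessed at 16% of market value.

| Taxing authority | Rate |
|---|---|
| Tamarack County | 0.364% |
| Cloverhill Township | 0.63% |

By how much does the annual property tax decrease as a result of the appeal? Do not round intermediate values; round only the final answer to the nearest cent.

Old assessed value = $653,700 × 0.16 = $104,592
New assessed value = $512,500 × 0.16 = $82,000
Combined rate = 0.00364 + 0.0063 = 0.00994
Old tax = $104,592 × 0.00994 = $1,039.64448
New tax = $82,000 × 0.00994 = $815.08
Reduction = $1,039.64448 − $815.08 = $224.56448

$224.56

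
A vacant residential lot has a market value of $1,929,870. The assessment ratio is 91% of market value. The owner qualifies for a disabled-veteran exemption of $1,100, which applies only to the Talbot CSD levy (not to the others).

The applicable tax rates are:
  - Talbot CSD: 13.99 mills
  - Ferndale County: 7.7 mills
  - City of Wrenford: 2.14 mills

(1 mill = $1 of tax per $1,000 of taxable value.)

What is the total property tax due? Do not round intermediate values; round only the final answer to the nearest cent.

$41,834.42

Assessed value = $1,929,870 × 0.91 = $1,756,181.7
Talbot CSD: ($1,756,181.7 − $1,100) × 0.01399 = $1,755,081.7 × 0.01399 = $24,553.592983
Ferndale County: $1,756,181.7 × 0.0077 = $13,522.59909
City of Wrenford: $1,756,181.7 × 0.00214 = $3,758.228838
Total = $41,834.420911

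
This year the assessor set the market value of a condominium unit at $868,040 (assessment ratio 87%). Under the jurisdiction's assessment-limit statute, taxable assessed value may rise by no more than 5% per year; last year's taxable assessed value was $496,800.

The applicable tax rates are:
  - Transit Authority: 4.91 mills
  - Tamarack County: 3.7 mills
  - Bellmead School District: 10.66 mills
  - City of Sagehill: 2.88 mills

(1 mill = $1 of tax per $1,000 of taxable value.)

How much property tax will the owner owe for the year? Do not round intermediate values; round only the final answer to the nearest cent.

Uncapped assessed value = $868,040 × 0.87 = $755,194.8
Cap limit = $496,800 × 1.05 = $521,640
Taxable assessed value = min($755,194.8, $521,640) = $521,640 (cap binds)
Transit Authority: $521,640 × 0.00491 = $2,561.2524
Tamarack County: $521,640 × 0.0037 = $1,930.068
Bellmead School District: $521,640 × 0.01066 = $5,560.6824
City of Sagehill: $521,640 × 0.00288 = $1,502.3232
Total = $11,554.326

$11,554.33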